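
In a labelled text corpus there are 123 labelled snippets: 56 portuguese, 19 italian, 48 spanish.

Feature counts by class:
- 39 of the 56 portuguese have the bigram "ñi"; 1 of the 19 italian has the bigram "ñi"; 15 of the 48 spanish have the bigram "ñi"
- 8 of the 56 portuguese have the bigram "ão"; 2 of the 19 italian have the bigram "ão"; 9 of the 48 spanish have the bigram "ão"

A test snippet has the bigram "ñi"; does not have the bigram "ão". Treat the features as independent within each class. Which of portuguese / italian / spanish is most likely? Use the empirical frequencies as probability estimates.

portuguese: (56/123) × (39/56) × (48/56) ≈ 0.271777
italian: (19/123) × (1/19) × (17/19) ≈ 0.00727428
spanish: (48/123) × (15/48) × (39/48) ≈ 0.0990854
Highest score → portuguese.

portuguese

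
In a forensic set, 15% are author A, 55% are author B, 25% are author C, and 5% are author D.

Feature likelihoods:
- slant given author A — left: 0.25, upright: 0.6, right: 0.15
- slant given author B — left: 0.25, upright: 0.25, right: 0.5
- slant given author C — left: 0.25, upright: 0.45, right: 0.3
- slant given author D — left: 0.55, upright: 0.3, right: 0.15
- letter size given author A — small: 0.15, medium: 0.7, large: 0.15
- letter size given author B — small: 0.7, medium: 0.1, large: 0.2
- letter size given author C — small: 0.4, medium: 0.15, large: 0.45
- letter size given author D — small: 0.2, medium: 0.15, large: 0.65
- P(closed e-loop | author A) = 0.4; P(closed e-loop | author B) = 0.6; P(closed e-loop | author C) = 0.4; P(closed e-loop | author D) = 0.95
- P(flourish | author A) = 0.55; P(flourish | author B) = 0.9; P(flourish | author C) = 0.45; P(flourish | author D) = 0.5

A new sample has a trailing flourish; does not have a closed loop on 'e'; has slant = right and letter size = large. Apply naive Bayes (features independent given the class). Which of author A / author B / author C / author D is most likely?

author B

author A: 0.15 × 0.15 × 0.15 × (1−0.4) × 0.55 = 0.00111375
author B: 0.55 × 0.5 × 0.2 × (1−0.6) × 0.9 = 0.0198
author C: 0.25 × 0.3 × 0.45 × (1−0.4) × 0.45 = 0.0091125
author D: 0.05 × 0.15 × 0.65 × (1−0.95) × 0.5 = 0.000121875
Highest score → author B.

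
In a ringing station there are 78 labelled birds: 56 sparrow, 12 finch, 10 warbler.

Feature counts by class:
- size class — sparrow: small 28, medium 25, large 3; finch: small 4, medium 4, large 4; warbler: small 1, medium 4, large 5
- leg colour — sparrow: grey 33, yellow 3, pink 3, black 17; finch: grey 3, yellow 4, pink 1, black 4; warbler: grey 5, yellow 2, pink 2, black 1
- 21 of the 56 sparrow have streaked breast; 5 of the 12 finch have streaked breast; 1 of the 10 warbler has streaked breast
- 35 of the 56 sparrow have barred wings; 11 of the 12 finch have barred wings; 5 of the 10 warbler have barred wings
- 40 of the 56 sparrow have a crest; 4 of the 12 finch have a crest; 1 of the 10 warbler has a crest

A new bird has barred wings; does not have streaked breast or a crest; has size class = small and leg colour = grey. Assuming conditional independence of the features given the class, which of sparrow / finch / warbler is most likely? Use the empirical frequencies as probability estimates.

sparrow: (56/78) × (28/56) × (33/56) × (35/56) × (35/56) × (16/56) ≈ 0.0236092
finch: (12/78) × (4/12) × (3/12) × (7/12) × (11/12) × (8/12) ≈ 0.00457028
warbler: (10/78) × (1/10) × (5/10) × (9/10) × (5/10) × (9/10) ≈ 0.00259615
Highest score → sparrow.

sparrow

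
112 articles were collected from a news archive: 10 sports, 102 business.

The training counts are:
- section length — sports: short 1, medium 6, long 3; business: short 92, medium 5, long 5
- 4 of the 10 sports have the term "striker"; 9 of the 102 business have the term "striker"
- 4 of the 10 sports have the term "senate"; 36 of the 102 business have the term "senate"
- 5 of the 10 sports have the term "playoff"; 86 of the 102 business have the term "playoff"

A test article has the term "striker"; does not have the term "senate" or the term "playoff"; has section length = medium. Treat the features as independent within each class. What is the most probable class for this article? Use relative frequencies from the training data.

sports: (10/112) × (6/10) × (4/10) × (6/10) × (5/10) ≈ 0.00642857
business: (102/112) × (5/102) × (9/102) × (66/102) × (16/102) ≈ 0.000399814
Highest score → sports.

sports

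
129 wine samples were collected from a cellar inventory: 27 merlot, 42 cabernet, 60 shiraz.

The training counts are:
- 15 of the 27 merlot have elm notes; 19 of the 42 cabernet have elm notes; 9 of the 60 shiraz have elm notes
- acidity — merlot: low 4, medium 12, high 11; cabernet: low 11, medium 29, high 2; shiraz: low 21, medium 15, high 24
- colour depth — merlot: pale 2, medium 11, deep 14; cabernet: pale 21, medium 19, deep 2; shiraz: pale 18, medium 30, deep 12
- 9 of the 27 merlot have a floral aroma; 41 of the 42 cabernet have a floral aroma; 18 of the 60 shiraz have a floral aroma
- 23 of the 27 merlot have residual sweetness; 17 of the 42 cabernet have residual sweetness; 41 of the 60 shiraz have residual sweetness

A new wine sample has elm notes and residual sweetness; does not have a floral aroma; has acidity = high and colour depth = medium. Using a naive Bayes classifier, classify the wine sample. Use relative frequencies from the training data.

merlot: (27/129) × (15/27) × (11/27) × (11/27) × (18/27) × (23/27) ≈ 0.0109605
cabernet: (42/129) × (19/42) × (2/42) × (19/42) × (1/42) × (17/42) ≈ 0.0000305773
shiraz: (60/129) × (9/60) × (24/60) × (30/60) × (42/60) × (41/60) ≈ 0.00667442
Highest score → merlot.

merlot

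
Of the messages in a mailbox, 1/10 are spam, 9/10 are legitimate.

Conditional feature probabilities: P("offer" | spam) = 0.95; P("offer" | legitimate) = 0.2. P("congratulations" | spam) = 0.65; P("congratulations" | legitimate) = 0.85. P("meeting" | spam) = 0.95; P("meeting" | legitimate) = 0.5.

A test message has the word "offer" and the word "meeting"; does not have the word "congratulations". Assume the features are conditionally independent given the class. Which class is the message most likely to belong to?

spam

spam: 0.1 × 0.95 × (1−0.65) × 0.95 = 0.0315875
legitimate: 0.9 × 0.2 × (1−0.85) × 0.5 = 0.0135
Highest score → spam.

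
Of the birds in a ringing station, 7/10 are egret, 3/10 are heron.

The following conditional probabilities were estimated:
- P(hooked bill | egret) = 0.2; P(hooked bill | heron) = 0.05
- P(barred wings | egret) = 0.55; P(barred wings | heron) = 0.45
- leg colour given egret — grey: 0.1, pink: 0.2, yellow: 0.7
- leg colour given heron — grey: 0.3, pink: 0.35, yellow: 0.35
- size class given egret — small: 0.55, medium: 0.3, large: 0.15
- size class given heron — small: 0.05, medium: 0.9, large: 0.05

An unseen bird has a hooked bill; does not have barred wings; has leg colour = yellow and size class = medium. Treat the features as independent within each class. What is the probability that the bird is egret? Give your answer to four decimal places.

0.8358

egret: 0.7 × 0.2 × (1−0.55) × 0.7 × 0.3 = 0.01323
heron: 0.3 × 0.05 × (1−0.45) × 0.35 × 0.9 = 0.00259875
P(egret | x) = 0.01323 / 0.01582875 ≈ 0.8358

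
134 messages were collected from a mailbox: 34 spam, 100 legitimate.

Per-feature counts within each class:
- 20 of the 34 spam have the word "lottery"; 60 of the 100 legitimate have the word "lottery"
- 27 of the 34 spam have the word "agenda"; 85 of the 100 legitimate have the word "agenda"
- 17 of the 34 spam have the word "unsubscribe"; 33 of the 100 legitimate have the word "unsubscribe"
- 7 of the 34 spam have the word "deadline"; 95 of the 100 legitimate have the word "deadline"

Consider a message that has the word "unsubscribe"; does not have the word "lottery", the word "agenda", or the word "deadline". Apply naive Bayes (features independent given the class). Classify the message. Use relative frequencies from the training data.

spam: (34/134) × (14/34) × (7/34) × (17/34) × (27/34) ≈ 0.00854077
legitimate: (100/134) × (40/100) × (15/100) × (33/100) × (5/100) ≈ 0.000738806
Highest score → spam.

spam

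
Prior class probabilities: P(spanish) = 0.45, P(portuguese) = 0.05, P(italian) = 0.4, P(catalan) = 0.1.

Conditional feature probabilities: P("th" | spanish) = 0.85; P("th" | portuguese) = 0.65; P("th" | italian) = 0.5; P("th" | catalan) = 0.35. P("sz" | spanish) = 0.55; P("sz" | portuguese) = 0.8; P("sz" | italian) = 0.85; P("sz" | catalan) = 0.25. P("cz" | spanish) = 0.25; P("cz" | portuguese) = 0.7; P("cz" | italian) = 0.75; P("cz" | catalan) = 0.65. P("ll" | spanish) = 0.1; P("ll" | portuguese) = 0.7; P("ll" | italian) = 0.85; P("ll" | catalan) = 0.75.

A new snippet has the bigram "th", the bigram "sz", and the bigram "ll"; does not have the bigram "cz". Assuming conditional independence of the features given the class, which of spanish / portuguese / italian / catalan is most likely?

italian

spanish: 0.45 × 0.85 × 0.55 × (1−0.25) × 0.1 = 0.015778125
portuguese: 0.05 × 0.65 × 0.8 × (1−0.7) × 0.7 = 0.00546
italian: 0.4 × 0.5 × 0.85 × (1−0.75) × 0.85 = 0.036125
catalan: 0.1 × 0.35 × 0.25 × (1−0.65) × 0.75 = 0.002296875
Highest score → italian.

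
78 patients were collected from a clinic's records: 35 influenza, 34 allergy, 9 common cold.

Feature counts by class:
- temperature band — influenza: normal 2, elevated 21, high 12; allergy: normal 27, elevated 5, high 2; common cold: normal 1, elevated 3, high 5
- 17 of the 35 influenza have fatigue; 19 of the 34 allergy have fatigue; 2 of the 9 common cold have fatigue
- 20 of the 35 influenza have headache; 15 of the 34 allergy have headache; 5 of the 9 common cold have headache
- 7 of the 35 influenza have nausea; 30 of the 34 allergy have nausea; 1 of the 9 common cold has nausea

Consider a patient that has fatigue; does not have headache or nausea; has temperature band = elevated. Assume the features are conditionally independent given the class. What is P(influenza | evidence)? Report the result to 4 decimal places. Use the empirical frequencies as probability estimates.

influenza: (35/78) × (21/35) × (17/35) × (15/35) × (28/35) ≈ 0.0448352
allergy: (34/78) × (5/34) × (19/34) × (19/34) × (4/34) ≈ 0.00235508
common cold: (9/78) × (3/9) × (2/9) × (4/9) × (8/9) ≈ 0.0033766
P(influenza | x) = 0.0448352 / 0.05056688 ≈ 0.8867

0.8867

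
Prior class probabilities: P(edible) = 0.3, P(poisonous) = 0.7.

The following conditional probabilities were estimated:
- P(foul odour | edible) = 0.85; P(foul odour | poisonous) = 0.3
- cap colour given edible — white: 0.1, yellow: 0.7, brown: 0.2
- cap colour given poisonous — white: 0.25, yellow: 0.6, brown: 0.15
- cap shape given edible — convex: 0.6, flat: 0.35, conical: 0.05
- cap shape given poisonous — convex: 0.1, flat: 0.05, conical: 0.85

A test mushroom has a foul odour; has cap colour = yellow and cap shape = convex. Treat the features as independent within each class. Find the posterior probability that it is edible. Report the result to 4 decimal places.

edible: 0.3 × 0.85 × 0.7 × 0.6 = 0.1071
poisonous: 0.7 × 0.3 × 0.6 × 0.1 = 0.0126
P(edible | x) = 0.1071 / 0.1197 ≈ 0.8947

0.8947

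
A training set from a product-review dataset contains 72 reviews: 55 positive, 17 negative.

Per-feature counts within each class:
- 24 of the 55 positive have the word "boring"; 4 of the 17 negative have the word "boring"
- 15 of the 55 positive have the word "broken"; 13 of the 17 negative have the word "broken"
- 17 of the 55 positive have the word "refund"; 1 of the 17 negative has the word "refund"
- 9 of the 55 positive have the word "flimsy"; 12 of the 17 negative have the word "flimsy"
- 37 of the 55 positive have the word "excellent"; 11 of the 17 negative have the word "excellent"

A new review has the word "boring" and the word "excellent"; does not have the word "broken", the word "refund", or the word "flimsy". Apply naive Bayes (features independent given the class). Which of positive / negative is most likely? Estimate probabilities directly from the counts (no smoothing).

positive

positive: (55/72) × (24/55) × (40/55) × (38/55) × (46/55) × (37/55) ≈ 0.0942391
negative: (17/72) × (4/17) × (4/17) × (16/17) × (5/17) × (11/17) ≈ 0.00234139
Highest score → positive.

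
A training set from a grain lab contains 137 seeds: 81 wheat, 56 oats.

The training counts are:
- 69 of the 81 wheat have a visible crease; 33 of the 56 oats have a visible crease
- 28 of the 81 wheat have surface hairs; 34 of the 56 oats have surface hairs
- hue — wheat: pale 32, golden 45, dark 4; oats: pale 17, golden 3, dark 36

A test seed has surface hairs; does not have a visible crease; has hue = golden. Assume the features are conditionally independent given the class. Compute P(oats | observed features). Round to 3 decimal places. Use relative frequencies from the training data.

wheat: (81/137) × (12/81) × (28/81) × (45/81) ≈ 0.0168214
oats: (56/137) × (23/56) × (34/56) × (3/56) ≈ 0.00546049
P(oats | x) = 0.00546049 / 0.02228189 ≈ 0.245

0.245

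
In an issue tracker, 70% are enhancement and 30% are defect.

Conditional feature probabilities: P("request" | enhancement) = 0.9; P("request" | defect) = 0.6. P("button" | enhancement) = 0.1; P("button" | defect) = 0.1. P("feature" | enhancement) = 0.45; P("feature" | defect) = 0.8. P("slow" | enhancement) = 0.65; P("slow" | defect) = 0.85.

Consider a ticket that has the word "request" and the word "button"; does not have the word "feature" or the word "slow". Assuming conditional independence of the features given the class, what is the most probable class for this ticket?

enhancement

enhancement: 0.7 × 0.9 × 0.1 × (1−0.45) × (1−0.65) = 0.0121275
defect: 0.3 × 0.6 × 0.1 × (1−0.8) × (1−0.85) = 0.00054
Highest score → enhancement.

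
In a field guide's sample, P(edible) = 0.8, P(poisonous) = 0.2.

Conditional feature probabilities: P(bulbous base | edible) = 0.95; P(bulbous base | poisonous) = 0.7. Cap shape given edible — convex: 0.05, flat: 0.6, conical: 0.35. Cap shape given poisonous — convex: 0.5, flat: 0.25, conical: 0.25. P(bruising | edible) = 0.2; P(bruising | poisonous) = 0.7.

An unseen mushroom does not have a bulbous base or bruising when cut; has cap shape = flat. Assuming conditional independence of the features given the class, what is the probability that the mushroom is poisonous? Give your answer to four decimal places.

0.1899

edible: 0.8 × (1−0.95) × 0.6 × (1−0.2) = 0.0192
poisonous: 0.2 × (1−0.7) × 0.25 × (1−0.7) = 0.0045
P(poisonous | x) = 0.0045 / 0.0237 ≈ 0.1899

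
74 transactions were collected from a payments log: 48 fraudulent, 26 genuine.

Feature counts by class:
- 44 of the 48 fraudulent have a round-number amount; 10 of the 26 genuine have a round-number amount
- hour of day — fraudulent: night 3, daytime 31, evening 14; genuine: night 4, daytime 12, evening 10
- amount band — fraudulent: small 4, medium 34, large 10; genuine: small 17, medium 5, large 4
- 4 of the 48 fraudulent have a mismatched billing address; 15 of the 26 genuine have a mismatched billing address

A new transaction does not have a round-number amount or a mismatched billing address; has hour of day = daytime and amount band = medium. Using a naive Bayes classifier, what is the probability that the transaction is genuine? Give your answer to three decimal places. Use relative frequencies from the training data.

fraudulent: (48/74) × (4/48) × (31/48) × (34/48) × (44/48) ≈ 0.0226672
genuine: (26/74) × (16/26) × (12/26) × (5/26) × (11/26) ≈ 0.00811918
P(genuine | x) = 0.00811918 / 0.03078638 ≈ 0.264

0.264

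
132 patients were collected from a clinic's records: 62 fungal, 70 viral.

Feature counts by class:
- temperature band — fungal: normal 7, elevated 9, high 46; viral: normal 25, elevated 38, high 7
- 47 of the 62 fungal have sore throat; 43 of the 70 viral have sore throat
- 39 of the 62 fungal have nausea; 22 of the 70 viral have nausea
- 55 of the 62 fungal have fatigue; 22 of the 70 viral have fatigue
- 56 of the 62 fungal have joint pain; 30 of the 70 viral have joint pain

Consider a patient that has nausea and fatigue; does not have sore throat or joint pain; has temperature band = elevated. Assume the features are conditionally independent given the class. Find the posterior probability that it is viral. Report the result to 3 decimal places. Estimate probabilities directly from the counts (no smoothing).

fungal: (62/132) × (9/62) × (15/62) × (39/62) × (55/62) × (6/62) ≈ 0.000890782
viral: (70/132) × (38/70) × (27/70) × (22/70) × (22/70) × (40/70) ≈ 0.00626739
P(viral | x) = 0.00626739 / 0.007158172 ≈ 0.876

0.876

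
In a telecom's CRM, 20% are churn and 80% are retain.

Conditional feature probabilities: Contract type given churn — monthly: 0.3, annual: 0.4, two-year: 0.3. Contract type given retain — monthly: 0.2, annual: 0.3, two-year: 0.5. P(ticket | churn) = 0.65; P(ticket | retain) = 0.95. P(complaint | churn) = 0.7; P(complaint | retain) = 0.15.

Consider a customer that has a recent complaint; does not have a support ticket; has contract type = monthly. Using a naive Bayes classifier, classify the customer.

churn: 0.2 × 0.3 × (1−0.65) × 0.7 = 0.0147
retain: 0.8 × 0.2 × (1−0.95) × 0.15 = 0.0012
Highest score → churn.

churn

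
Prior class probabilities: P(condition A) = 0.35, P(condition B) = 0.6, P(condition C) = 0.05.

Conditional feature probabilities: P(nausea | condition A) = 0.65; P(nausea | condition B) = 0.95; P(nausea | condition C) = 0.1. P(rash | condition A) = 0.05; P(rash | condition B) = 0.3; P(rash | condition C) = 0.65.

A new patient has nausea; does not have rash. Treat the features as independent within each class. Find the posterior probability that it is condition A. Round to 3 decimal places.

0.350

condition A: 0.35 × 0.65 × (1−0.05) = 0.216125
condition B: 0.6 × 0.95 × (1−0.3) = 0.399
condition C: 0.05 × 0.1 × (1−0.65) = 0.00175
P(condition A | x) = 0.216125 / 0.616875 ≈ 0.350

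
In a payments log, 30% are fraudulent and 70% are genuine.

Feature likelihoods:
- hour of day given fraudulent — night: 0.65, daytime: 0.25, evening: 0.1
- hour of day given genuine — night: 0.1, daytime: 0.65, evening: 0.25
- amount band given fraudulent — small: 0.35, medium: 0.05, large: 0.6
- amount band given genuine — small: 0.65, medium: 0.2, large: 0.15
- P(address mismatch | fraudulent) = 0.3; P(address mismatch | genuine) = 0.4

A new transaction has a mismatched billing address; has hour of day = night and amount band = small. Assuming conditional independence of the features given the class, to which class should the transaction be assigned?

fraudulent

fraudulent: 0.3 × 0.65 × 0.35 × 0.3 = 0.020475
genuine: 0.7 × 0.1 × 0.65 × 0.4 = 0.0182
Highest score → fraudulent.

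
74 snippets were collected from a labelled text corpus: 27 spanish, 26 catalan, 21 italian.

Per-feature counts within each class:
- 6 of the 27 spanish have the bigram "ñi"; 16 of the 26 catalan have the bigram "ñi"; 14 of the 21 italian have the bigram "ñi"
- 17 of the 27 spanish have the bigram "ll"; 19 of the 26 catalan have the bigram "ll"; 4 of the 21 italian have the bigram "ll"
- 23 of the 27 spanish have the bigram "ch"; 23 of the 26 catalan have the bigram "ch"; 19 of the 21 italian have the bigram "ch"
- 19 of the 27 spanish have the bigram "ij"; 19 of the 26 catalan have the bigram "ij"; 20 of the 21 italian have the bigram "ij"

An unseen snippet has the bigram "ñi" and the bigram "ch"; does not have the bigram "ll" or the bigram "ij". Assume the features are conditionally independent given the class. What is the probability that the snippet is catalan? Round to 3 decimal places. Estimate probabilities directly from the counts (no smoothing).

0.494

spanish: (27/74) × (6/27) × (10/27) × (23/27) × (8/27) ≈ 0.0075796
catalan: (26/74) × (16/26) × (7/26) × (23/26) × (7/26) ≈ 0.0138641
italian: (21/74) × (14/21) × (17/21) × (19/21) × (1/21) ≈ 0.00659844
P(catalan | x) = 0.0138641 / 0.02804214 ≈ 0.494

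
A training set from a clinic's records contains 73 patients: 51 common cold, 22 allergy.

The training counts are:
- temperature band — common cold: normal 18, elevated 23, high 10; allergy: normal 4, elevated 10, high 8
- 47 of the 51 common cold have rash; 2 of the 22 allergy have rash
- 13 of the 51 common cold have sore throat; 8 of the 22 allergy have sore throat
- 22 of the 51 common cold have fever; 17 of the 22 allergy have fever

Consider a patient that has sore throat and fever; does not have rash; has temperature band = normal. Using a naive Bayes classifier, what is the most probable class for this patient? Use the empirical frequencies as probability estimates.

common cold: (51/73) × (18/51) × (4/51) × (13/51) × (22/51) ≈ 0.0021265
allergy: (22/73) × (4/22) × (20/22) × (8/22) × (17/22) ≈ 0.0139971
Highest score → allergy.

allergy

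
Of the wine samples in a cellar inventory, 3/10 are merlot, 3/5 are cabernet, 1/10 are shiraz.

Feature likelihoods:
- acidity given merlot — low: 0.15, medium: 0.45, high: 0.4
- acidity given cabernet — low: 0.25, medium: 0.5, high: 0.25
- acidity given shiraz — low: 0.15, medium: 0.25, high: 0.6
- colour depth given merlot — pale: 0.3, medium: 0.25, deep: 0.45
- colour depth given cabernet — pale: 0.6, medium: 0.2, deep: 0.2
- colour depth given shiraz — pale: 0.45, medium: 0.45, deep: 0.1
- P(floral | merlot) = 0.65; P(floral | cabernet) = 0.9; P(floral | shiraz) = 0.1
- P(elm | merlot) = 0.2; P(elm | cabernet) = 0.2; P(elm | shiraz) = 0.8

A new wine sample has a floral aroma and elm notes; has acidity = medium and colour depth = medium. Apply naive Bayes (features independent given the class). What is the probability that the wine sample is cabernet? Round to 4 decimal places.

merlot: 0.3 × 0.45 × 0.25 × 0.65 × 0.2 = 0.0043875
cabernet: 0.6 × 0.5 × 0.2 × 0.9 × 0.2 = 0.0108
shiraz: 0.1 × 0.25 × 0.45 × 0.1 × 0.8 = 0.0009
P(cabernet | x) = 0.0108 / 0.0160875 ≈ 0.6713

0.6713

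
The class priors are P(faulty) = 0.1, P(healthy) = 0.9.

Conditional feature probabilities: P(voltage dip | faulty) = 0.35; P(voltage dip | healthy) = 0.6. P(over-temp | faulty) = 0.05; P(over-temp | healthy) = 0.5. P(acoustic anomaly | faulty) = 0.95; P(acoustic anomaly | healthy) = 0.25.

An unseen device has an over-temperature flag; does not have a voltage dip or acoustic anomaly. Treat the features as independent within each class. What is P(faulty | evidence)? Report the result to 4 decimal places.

0.0012

faulty: 0.1 × (1−0.35) × 0.05 × (1−0.95) = 0.0001625
healthy: 0.9 × (1−0.6) × 0.5 × (1−0.25) = 0.135
P(faulty | x) = 0.0001625 / 0.1351625 ≈ 0.0012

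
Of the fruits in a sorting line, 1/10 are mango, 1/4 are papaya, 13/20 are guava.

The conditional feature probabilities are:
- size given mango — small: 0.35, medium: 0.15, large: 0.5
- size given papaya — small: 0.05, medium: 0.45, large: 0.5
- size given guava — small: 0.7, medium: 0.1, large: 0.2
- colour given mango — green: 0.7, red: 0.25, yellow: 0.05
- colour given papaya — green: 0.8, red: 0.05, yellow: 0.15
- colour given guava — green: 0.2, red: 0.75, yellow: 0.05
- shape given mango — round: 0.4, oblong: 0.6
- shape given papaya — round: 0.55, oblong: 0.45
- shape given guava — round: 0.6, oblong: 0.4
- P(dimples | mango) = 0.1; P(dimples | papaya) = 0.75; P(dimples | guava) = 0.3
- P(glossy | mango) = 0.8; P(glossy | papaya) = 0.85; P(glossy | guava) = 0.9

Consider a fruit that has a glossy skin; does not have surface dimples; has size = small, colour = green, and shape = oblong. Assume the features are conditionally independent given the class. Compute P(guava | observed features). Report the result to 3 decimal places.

0.665

mango: 0.1 × 0.35 × 0.7 × 0.6 × (1−0.1) × 0.8 = 0.010584
papaya: 0.25 × 0.05 × 0.8 × 0.45 × (1−0.75) × 0.85 = 0.00095625
guava: 0.65 × 0.7 × 0.2 × 0.4 × (1−0.3) × 0.9 = 0.022932
P(guava | x) = 0.022932 / 0.03447225 ≈ 0.665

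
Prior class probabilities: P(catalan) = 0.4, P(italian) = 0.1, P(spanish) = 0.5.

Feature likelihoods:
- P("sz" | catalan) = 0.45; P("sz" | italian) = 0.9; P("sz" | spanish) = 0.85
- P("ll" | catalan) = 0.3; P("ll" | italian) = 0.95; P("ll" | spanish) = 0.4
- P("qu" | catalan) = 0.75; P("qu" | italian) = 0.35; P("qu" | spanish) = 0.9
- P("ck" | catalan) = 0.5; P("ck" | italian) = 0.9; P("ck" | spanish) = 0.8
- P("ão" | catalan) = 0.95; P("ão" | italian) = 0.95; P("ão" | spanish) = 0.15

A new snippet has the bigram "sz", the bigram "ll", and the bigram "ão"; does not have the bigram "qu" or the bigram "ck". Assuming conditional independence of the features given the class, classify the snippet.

catalan

catalan: 0.4 × 0.45 × 0.3 × (1−0.75) × (1−0.5) × 0.95 = 0.0064125
italian: 0.1 × 0.9 × 0.95 × (1−0.35) × (1−0.9) × 0.95 = 0.005279625
spanish: 0.5 × 0.85 × 0.4 × (1−0.9) × (1−0.8) × 0.15 = 0.00051
Highest score → catalan.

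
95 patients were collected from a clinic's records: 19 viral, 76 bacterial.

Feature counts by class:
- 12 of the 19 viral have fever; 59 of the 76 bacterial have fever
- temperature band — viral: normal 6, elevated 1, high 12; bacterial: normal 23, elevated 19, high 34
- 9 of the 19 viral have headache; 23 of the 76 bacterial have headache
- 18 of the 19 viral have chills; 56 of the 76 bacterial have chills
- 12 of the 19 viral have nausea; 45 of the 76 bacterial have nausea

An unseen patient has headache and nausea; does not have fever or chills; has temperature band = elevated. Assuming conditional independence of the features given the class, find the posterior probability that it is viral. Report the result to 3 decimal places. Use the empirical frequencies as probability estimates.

0.028

viral: (19/95) × (7/19) × (1/19) × (9/19) × (1/19) × (12/19) ≈ 0.0000610638
bacterial: (76/95) × (17/76) × (19/76) × (23/76) × (20/76) × (45/76) ≈ 0.00210957
P(viral | x) = 0.0000610638 / 0.0021706338 ≈ 0.028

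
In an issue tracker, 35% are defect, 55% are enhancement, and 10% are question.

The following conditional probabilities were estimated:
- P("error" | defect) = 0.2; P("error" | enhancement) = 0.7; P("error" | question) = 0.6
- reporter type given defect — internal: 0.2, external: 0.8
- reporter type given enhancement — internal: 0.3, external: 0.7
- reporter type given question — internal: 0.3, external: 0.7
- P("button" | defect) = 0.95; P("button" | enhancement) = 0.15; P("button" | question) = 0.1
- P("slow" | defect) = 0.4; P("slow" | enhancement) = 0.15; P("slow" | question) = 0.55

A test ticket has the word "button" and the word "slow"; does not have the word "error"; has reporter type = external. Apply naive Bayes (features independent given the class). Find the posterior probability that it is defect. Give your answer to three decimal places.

defect: 0.35 × (1−0.2) × 0.8 × 0.95 × 0.4 = 0.08512
enhancement: 0.55 × (1−0.7) × 0.7 × 0.15 × 0.15 = 0.00259875
question: 0.1 × (1−0.6) × 0.7 × 0.1 × 0.55 = 0.00154
P(defect | x) = 0.08512 / 0.08925875 ≈ 0.954

0.954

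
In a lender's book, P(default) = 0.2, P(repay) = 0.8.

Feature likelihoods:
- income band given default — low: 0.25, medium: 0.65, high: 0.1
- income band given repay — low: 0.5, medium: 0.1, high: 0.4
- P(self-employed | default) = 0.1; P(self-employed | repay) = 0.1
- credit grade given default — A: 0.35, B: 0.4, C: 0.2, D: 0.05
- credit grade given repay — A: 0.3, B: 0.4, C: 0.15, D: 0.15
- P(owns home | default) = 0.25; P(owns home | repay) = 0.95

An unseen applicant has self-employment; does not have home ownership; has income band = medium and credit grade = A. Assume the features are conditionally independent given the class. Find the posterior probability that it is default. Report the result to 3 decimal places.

default: 0.2 × 0.65 × 0.1 × 0.35 × (1−0.25) = 0.0034125
repay: 0.8 × 0.1 × 0.1 × 0.3 × (1−0.95) = 0.00012
P(default | x) = 0.0034125 / 0.0035325 ≈ 0.966

0.966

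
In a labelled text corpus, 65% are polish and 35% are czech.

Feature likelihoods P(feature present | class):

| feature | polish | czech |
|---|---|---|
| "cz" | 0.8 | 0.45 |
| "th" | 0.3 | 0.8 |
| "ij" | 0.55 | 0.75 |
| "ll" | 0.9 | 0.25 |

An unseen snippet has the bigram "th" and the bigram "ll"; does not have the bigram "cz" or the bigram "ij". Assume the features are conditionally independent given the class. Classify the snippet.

polish: 0.65 × (1−0.8) × 0.3 × (1−0.55) × 0.9 = 0.015795
czech: 0.35 × (1−0.45) × 0.8 × (1−0.75) × 0.25 = 0.009625
Highest score → polish.

polish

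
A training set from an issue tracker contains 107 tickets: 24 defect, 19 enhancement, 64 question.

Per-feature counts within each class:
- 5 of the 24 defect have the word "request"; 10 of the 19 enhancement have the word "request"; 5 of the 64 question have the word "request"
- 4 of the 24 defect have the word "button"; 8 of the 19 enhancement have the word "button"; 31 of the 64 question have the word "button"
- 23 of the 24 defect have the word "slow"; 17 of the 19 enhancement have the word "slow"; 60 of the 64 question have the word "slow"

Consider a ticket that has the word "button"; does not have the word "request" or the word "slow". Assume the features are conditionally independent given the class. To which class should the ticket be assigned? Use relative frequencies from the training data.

defect: (24/107) × (19/24) × (4/24) × (1/24) ≈ 0.00123313
enhancement: (19/107) × (9/19) × (8/19) × (2/19) ≈ 0.00372796
question: (64/107) × (59/64) × (31/64) × (4/64) ≈ 0.0166928
Highest score → question.

question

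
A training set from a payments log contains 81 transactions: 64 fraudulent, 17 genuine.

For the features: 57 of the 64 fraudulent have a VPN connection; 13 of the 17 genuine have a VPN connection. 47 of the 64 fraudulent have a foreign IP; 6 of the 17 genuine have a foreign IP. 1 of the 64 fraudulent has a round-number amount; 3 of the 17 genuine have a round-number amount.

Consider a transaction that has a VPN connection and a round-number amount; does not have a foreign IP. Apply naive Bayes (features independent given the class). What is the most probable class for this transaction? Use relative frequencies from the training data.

fraudulent: (64/81) × (57/64) × (17/64) × (1/64) ≈ 0.00292065
genuine: (17/81) × (13/17) × (11/17) × (3/17) ≈ 0.0183263
Highest score → genuine.

genuine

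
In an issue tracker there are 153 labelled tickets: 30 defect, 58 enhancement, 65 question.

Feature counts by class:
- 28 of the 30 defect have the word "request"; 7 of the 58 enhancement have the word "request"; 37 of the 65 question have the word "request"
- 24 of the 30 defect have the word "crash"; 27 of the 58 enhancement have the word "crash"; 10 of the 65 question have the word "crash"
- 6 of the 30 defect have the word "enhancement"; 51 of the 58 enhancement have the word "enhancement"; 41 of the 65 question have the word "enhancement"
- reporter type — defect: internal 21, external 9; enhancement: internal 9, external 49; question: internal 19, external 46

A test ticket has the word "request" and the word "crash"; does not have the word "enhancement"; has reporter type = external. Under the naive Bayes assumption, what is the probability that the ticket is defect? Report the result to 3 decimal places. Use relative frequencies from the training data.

0.747

defect: (30/153) × (28/30) × (24/30) × (24/30) × (9/30) ≈ 0.0351373
enhancement: (58/153) × (7/58) × (27/58) × (7/58) × (49/58) ≈ 0.0021716
question: (65/153) × (37/65) × (10/65) × (24/65) × (46/65) ≈ 0.00972163
P(defect | x) = 0.0351373 / 0.04703053 ≈ 0.747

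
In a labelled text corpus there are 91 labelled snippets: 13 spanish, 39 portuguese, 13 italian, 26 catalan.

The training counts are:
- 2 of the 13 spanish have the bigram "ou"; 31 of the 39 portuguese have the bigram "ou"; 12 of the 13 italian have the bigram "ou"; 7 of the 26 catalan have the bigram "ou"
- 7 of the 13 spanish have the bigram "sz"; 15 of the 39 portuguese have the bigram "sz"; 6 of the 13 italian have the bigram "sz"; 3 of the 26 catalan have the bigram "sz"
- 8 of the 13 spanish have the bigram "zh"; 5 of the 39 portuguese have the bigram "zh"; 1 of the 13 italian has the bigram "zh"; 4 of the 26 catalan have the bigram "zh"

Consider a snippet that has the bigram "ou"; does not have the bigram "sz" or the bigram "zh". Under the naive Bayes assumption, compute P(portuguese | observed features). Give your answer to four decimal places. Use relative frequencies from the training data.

0.5900

spanish: (13/91) × (2/13) × (6/13) × (5/13) ≈ 0.00390142
portuguese: (39/91) × (31/39) × (24/39) × (34/39) ≈ 0.18276
italian: (13/91) × (12/13) × (7/13) × (12/13) ≈ 0.0655439
catalan: (26/91) × (7/26) × (23/26) × (22/26) ≈ 0.0575785
P(portuguese | x) = 0.18276 / 0.30978382 ≈ 0.5900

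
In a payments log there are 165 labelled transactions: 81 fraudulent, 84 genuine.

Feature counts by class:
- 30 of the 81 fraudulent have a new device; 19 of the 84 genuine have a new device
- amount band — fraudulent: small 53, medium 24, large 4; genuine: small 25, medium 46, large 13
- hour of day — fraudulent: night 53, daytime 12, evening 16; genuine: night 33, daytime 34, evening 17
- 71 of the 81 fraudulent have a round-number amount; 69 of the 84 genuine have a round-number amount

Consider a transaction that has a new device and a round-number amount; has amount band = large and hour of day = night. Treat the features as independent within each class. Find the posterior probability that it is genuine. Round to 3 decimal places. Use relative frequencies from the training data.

0.528

fraudulent: (81/165) × (30/81) × (4/81) × (53/81) × (71/81) ≈ 0.00514964
genuine: (84/165) × (19/84) × (13/84) × (33/84) × (69/84) ≈ 0.00575093
P(genuine | x) = 0.00575093 / 0.01090057 ≈ 0.528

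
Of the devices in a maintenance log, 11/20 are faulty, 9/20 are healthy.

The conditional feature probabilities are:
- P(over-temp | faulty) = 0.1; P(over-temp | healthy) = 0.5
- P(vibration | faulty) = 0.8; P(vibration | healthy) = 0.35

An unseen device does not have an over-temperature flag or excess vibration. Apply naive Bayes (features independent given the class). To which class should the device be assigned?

healthy

faulty: 0.55 × (1−0.1) × (1−0.8) = 0.099
healthy: 0.45 × (1−0.5) × (1−0.35) = 0.14625
Highest score → healthy.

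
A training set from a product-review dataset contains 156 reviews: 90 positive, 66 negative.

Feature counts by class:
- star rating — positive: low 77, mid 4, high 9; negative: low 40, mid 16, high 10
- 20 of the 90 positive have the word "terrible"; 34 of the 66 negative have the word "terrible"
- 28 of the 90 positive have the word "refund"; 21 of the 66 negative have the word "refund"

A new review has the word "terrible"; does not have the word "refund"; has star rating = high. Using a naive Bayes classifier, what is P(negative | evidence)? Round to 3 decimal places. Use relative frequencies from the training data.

0.718

positive: (90/156) × (9/90) × (20/90) × (62/90) ≈ 0.00883191
negative: (66/156) × (10/66) × (34/66) × (45/66) ≈ 0.0225154
P(negative | x) = 0.0225154 / 0.03134731 ≈ 0.718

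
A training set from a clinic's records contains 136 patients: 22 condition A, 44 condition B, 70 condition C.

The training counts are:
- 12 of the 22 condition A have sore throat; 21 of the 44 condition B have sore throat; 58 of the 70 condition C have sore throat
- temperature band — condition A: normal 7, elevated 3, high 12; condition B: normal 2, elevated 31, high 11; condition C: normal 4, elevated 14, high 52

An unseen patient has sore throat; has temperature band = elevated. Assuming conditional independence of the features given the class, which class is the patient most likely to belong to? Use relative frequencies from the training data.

condition A: (22/136) × (12/22) × (3/22) ≈ 0.0120321
condition B: (44/136) × (21/44) × (31/44) ≈ 0.10879
condition C: (70/136) × (58/70) × (14/70) ≈ 0.0852941
Highest score → condition B.

condition B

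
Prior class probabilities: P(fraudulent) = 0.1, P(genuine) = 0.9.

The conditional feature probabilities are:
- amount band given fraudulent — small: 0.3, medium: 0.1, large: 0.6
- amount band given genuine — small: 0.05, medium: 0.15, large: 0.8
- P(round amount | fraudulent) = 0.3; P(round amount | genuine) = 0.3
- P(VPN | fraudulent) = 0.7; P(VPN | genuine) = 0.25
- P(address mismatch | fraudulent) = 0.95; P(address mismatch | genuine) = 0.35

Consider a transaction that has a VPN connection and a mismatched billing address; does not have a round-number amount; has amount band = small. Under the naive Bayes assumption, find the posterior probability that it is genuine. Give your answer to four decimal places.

0.1648

fraudulent: 0.1 × 0.3 × (1−0.3) × 0.7 × 0.95 = 0.013965
genuine: 0.9 × 0.05 × (1−0.3) × 0.25 × 0.35 = 0.00275625
P(genuine | x) = 0.00275625 / 0.01672125 ≈ 0.1648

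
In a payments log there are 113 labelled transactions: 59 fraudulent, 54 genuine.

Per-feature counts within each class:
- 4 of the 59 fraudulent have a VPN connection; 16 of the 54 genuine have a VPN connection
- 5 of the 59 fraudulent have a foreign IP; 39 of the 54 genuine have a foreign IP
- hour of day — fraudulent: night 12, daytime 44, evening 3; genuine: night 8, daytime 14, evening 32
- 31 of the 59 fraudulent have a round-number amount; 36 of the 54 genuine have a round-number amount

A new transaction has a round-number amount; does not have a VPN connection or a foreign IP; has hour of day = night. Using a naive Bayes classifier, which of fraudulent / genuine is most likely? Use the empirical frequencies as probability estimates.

fraudulent

fraudulent: (59/113) × (55/59) × (54/59) × (12/59) × (31/59) ≈ 0.0476064
genuine: (54/113) × (38/54) × (15/54) × (8/54) × (36/54) ≈ 0.00922588
Highest score → fraudulent.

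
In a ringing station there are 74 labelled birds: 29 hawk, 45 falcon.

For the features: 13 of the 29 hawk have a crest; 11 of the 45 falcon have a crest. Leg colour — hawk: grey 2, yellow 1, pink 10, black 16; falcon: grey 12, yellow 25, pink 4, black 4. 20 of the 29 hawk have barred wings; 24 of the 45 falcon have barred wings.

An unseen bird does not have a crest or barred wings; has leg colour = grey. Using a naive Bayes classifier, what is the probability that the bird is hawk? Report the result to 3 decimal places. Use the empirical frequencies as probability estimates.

0.075

hawk: (29/74) × (16/29) × (2/29) × (9/29) ≈ 0.0046277
falcon: (45/74) × (34/45) × (12/45) × (21/45) ≈ 0.0571772
P(hawk | x) = 0.0046277 / 0.0618049 ≈ 0.075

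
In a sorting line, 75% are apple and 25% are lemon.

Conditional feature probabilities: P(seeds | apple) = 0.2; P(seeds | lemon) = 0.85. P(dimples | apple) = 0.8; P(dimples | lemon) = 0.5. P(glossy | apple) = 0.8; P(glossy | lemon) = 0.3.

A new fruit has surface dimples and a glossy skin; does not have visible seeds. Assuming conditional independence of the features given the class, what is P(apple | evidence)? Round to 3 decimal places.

0.986

apple: 0.75 × (1−0.2) × 0.8 × 0.8 = 0.384
lemon: 0.25 × (1−0.85) × 0.5 × 0.3 = 0.005625
P(apple | x) = 0.384 / 0.389625 ≈ 0.986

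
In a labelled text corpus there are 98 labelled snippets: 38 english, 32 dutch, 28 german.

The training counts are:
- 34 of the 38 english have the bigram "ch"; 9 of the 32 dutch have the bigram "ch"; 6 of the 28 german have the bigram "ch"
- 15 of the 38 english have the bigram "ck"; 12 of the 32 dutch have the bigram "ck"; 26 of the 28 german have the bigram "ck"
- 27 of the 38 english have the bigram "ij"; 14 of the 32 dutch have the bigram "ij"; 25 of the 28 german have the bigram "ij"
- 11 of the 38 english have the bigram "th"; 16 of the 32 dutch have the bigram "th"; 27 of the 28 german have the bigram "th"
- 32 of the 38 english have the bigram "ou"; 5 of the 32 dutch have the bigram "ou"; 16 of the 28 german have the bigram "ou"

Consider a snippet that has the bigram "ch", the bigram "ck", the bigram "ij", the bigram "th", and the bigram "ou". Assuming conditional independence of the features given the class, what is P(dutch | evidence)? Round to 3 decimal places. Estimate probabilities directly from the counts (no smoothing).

english: (38/98) × (34/38) × (15/38) × (27/38) × (11/38) × (32/38) ≈ 0.0237201
dutch: (32/98) × (9/32) × (12/32) × (14/32) × (16/32) × (5/32) ≈ 0.00117711
german: (28/98) × (6/28) × (26/28) × (25/28) × (27/28) × (16/28) ≈ 0.0279699
P(dutch | x) = 0.00117711 / 0.05286711 ≈ 0.022

0.022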